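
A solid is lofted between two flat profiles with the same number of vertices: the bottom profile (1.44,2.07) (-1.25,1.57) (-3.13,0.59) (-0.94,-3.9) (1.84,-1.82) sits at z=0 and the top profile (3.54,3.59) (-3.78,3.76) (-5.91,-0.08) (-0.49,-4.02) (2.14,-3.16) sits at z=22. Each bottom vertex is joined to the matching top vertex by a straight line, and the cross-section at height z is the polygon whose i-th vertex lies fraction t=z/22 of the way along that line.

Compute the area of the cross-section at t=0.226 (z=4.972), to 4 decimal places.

Area at t=0.226: 24.1898

Cross-section at t=0.226: each vertex is (1-t)·p0[i] + t·p1[i].
  v1: (1-0.226)·(1.44,2.07) + 0.226·(3.54,3.59) = (1.9146,2.4135)
  v2: (1-0.226)·(-1.25,1.57) + 0.226·(-3.78,3.76) = (-1.8218,2.0649)
  v3: (1-0.226)·(-3.13,0.59) + 0.226·(-5.91,-0.08) = (-3.7583,0.4386)
  v4: (1-0.226)·(-0.94,-3.9) + 0.226·(-0.49,-4.02) = (-0.8383,-3.9271)
  v5: (1-0.226)·(1.84,-1.82) + 0.226·(2.14,-3.16) = (1.9078,-2.1228)
Shoelace sum Σ(x_i·y_{i+1} − x_{i+1}·y_i):
  i=1: 1.9146·2.0649 − -1.8218·2.4135 = +8.3504 (running +8.3504)
  i=2: -1.8218·0.4386 − -3.7583·2.0649 = +6.9616 (running +15.3121)
  i=3: -3.7583·-3.9271 − -0.8383·0.4386 = +15.1269 (running +30.4389)
  i=4: -0.8383·-2.1228 − 1.9078·-3.9271 = +9.2717 (running +39.7107)
  i=5: 1.9078·2.4135 − 1.9146·-2.1228 = +8.6689 (running +48.3796)
Area = |Σ|/2 = |48.3796|/2 = 24.1898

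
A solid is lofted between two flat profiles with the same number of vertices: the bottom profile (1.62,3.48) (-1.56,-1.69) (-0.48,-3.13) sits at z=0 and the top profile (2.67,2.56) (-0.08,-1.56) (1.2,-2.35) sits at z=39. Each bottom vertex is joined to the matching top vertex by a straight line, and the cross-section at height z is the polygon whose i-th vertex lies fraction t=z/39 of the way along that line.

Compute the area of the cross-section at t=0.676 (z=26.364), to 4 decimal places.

Area at t=0.676: 4.1555

Cross-section at t=0.676: each vertex is (1-t)·p0[i] + t·p1[i].
  v1: (1-0.676)·(1.62,3.48) + 0.676·(2.67,2.56) = (2.3298,2.8581)
  v2: (1-0.676)·(-1.56,-1.69) + 0.676·(-0.08,-1.56) = (-0.5595,-1.6021)
  v3: (1-0.676)·(-0.48,-3.13) + 0.676·(1.2,-2.35) = (0.6557,-2.6027)
Shoelace sum Σ(x_i·y_{i+1} − x_{i+1}·y_i):
  i=1: 2.3298·-1.6021 − -0.5595·2.8581 = -2.1335 (running -2.1335)
  i=2: -0.5595·-2.6027 − 0.6557·-1.6021 = +2.5068 (running +0.3733)
  i=3: 0.6557·2.8581 − 2.3298·-2.6027 = +7.9378 (running +8.3111)
Area = |Σ|/2 = |8.3111|/2 = 4.1555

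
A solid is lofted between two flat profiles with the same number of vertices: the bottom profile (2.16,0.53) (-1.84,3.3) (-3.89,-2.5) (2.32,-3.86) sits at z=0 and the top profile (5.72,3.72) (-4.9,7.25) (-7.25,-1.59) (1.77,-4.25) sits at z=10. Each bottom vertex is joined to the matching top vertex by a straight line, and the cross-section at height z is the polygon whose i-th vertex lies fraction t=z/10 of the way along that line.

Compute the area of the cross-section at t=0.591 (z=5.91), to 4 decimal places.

Cross-section at t=0.591: each vertex is (1-t)·p0[i] + t·p1[i].
  v1: (1-0.591)·(2.16,0.53) + 0.591·(5.72,3.72) = (4.2640,2.4153)
  v2: (1-0.591)·(-1.84,3.3) + 0.591·(-4.9,7.25) = (-3.6485,5.6345)
  v3: (1-0.591)·(-3.89,-2.5) + 0.591·(-7.25,-1.59) = (-5.8758,-1.9622)
  v4: (1-0.591)·(2.32,-3.86) + 0.591·(1.77,-4.25) = (1.9950,-4.0905)
Shoelace sum Σ(x_i·y_{i+1} − x_{i+1}·y_i):
  i=1: 4.2640·5.6345 − -3.6485·2.4153 = +32.8372 (running +32.8372)
  i=2: -3.6485·-1.9622 − -5.8758·5.6345 = +40.2656 (running +73.1028)
  i=3: -5.8758·-4.0905 − 1.9950·-1.9622 = +27.9492 (running +101.0520)
  i=4: 1.9950·2.4153 − 4.2640·-4.0905 = +22.2601 (running +123.3121)
Area = |Σ|/2 = |123.3121|/2 = 61.6560

Area at t=0.591: 61.6560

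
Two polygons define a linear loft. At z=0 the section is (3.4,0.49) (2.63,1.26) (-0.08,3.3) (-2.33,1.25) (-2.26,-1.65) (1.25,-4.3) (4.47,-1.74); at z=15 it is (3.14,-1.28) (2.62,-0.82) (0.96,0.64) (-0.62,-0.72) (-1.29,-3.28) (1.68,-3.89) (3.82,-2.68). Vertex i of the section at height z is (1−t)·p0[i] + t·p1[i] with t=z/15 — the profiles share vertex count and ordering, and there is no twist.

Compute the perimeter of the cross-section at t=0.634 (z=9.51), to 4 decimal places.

Cross-section at t=0.634: each vertex is (1-t)·p0[i] + t·p1[i].
  v1: (1-0.634)·(3.4,0.49) + 0.634·(3.14,-1.28) = (3.2352,-0.6322)
  v2: (1-0.634)·(2.63,1.26) + 0.634·(2.62,-0.82) = (2.6237,-0.0587)
  v3: (1-0.634)·(-0.08,3.3) + 0.634·(0.96,0.64) = (0.5794,1.6136)
  v4: (1-0.634)·(-2.33,1.25) + 0.634·(-0.62,-0.72) = (-1.2459,0.0010)
  v5: (1-0.634)·(-2.26,-1.65) + 0.634·(-1.29,-3.28) = (-1.6450,-2.6834)
  v6: (1-0.634)·(1.25,-4.3) + 0.634·(1.68,-3.89) = (1.5226,-4.0401)
  v7: (1-0.634)·(4.47,-1.74) + 0.634·(3.82,-2.68) = (4.0579,-2.3360)
Perimeter = Σ |v_{i+1} − v_i|:
  edge 1→2: √(-0.6115² + 0.5735²) = 0.8383 (running 0.8383)
  edge 2→3: √(-2.0443² + 1.6723²) = 2.6412 (running 3.4795)
  edge 3→4: √(-1.8252² + -1.6125²) = 2.4355 (running 5.9150)
  edge 4→5: √(-0.3992² + -2.6844²) = 2.7140 (running 8.6289)
  edge 5→6: √(3.1676² + -1.3566²) = 3.4459 (running 12.0749)
  edge 6→7: √(2.5353² + 1.7041²) = 3.0548 (running 15.1296)
  edge 7→1: √(-0.8227² + 1.7038²) = 1.8920 (running 17.0217)
Perimeter = 17.0217

Perimeter at t=0.634: 17.0217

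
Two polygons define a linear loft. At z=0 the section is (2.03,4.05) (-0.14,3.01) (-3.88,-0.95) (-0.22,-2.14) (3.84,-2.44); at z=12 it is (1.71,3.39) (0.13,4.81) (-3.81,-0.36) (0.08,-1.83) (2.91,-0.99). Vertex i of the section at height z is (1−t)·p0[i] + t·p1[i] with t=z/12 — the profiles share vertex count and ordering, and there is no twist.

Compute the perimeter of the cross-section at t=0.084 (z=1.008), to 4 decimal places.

Cross-section at t=0.084: each vertex is (1-t)·p0[i] + t·p1[i].
  v1: (1-0.084)·(2.03,4.05) + 0.084·(1.71,3.39) = (2.0031,3.9946)
  v2: (1-0.084)·(-0.14,3.01) + 0.084·(0.13,4.81) = (-0.1173,3.1612)
  v3: (1-0.084)·(-3.88,-0.95) + 0.084·(-3.81,-0.36) = (-3.8741,-0.9004)
  v4: (1-0.084)·(-0.22,-2.14) + 0.084·(0.08,-1.83) = (-0.1948,-2.1140)
  v5: (1-0.084)·(3.84,-2.44) + 0.084·(2.91,-0.99) = (3.7619,-2.3182)
Perimeter = Σ |v_{i+1} − v_i|:
  edge 1→2: √(-2.1204² + -0.8334²) = 2.2783 (running 2.2783)
  edge 2→3: √(-3.7568² + -4.0616²) = 5.5327 (running 7.8110)
  edge 3→4: √(3.6793² + -1.2135²) = 3.8743 (running 11.6853)
  edge 4→5: √(3.9567² + -0.2042²) = 3.9619 (running 15.6472)
  edge 5→1: √(-1.7588² + 6.3128²) = 6.5532 (running 22.2004)
Perimeter = 22.2004

Perimeter at t=0.084: 22.2004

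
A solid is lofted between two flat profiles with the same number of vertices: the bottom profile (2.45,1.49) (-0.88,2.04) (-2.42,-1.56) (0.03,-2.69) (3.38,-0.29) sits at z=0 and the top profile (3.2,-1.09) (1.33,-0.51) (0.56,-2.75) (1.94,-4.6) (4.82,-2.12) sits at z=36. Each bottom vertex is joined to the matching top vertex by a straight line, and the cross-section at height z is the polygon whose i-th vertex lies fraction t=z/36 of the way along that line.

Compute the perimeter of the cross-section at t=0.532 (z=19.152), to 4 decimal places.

Perimeter at t=0.532: 13.9609

Cross-section at t=0.532: each vertex is (1-t)·p0[i] + t·p1[i].
  v1: (1-0.532)·(2.45,1.49) + 0.532·(3.2,-1.09) = (2.8490,0.1174)
  v2: (1-0.532)·(-0.88,2.04) + 0.532·(1.33,-0.51) = (0.2957,0.6834)
  v3: (1-0.532)·(-2.42,-1.56) + 0.532·(0.56,-2.75) = (-0.8346,-2.1931)
  v4: (1-0.532)·(0.03,-2.69) + 0.532·(1.94,-4.6) = (1.0461,-3.7061)
  v5: (1-0.532)·(3.38,-0.29) + 0.532·(4.82,-2.12) = (4.1461,-1.2636)
Perimeter = Σ |v_{i+1} − v_i|:
  edge 1→2: √(-2.5533² + 0.5660²) = 2.6153 (running 2.6153)
  edge 2→3: √(-1.1304² + -2.8765²) = 3.0906 (running 5.7059)
  edge 3→4: √(1.8808² + -1.5130²) = 2.4138 (running 8.1197)
  edge 4→5: √(3.1000² + 2.4426²) = 3.9466 (running 12.0663)
  edge 5→1: √(-1.2971² + 1.3810²) = 1.8946 (running 13.9609)
Perimeter = 13.9609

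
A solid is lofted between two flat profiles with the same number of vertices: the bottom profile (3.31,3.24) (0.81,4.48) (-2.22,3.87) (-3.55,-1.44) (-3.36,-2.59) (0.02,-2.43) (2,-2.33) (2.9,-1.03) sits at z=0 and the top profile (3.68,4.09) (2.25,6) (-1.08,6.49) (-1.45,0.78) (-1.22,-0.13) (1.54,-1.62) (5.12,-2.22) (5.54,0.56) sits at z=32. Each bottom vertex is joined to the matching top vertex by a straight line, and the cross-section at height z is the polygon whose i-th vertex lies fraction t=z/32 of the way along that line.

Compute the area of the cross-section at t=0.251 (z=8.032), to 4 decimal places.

Area at t=0.251: 39.6573

Cross-section at t=0.251: each vertex is (1-t)·p0[i] + t·p1[i].
  v1: (1-0.251)·(3.31,3.24) + 0.251·(3.68,4.09) = (3.4029,3.4534)
  v2: (1-0.251)·(0.81,4.48) + 0.251·(2.25,6) = (1.1714,4.8615)
  v3: (1-0.251)·(-2.22,3.87) + 0.251·(-1.08,6.49) = (-1.9339,4.5276)
  v4: (1-0.251)·(-3.55,-1.44) + 0.251·(-1.45,0.78) = (-3.0229,-0.8828)
  v5: (1-0.251)·(-3.36,-2.59) + 0.251·(-1.22,-0.13) = (-2.8229,-1.9725)
  v6: (1-0.251)·(0.02,-2.43) + 0.251·(1.54,-1.62) = (0.4015,-2.2267)
  v7: (1-0.251)·(2,-2.33) + 0.251·(5.12,-2.22) = (2.7831,-2.3024)
  v8: (1-0.251)·(2.9,-1.03) + 0.251·(5.54,0.56) = (3.5626,-0.6309)
Shoelace sum Σ(x_i·y_{i+1} − x_{i+1}·y_i):
  i=1: 3.4029·4.8615 − 1.1714·3.4534 = +12.4977 (running +12.4977)
  i=2: 1.1714·4.5276 − -1.9339·4.8615 = +14.7053 (running +27.2031)
  i=3: -1.9339·-0.8828 − -3.0229·4.5276 = +15.3937 (running +42.5968)
  i=4: -3.0229·-1.9725 − -2.8229·-0.8828 = +3.4708 (running +46.0676)
  i=5: -2.8229·-2.2267 − 0.4015·-1.9725 = +7.0776 (running +53.1453)
  i=6: 0.4015·-2.3024 − 2.7831·-2.2267 = +5.2727 (running +58.4179)
  i=7: 2.7831·-0.6309 − 3.5626·-2.3024 = +6.4467 (running +64.8646)
  i=8: 3.5626·3.4534 − 3.4029·-0.6309 = +14.4499 (running +79.3146)
Area = |Σ|/2 = |79.3146|/2 = 39.6573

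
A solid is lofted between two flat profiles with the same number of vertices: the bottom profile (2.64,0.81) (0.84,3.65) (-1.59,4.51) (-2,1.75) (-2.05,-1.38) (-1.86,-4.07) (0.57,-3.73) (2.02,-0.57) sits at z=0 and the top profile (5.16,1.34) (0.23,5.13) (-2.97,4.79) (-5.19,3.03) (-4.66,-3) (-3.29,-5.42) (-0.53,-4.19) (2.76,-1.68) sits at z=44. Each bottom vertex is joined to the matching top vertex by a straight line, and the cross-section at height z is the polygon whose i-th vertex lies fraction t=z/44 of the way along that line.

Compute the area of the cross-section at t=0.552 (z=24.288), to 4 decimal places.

Cross-section at t=0.552: each vertex is (1-t)·p0[i] + t·p1[i].
  v1: (1-0.552)·(2.64,0.81) + 0.552·(5.16,1.34) = (4.0310,1.1026)
  v2: (1-0.552)·(0.84,3.65) + 0.552·(0.23,5.13) = (0.5033,4.4670)
  v3: (1-0.552)·(-1.59,4.51) + 0.552·(-2.97,4.79) = (-2.3518,4.6646)
  v4: (1-0.552)·(-2,1.75) + 0.552·(-5.19,3.03) = (-3.7609,2.4566)
  v5: (1-0.552)·(-2.05,-1.38) + 0.552·(-4.66,-3) = (-3.4907,-2.2742)
  v6: (1-0.552)·(-1.86,-4.07) + 0.552·(-3.29,-5.42) = (-2.6494,-4.8152)
  v7: (1-0.552)·(0.57,-3.73) + 0.552·(-0.53,-4.19) = (-0.0372,-3.9839)
  v8: (1-0.552)·(2.02,-0.57) + 0.552·(2.76,-1.68) = (2.4285,-1.1827)
Shoelace sum Σ(x_i·y_{i+1} − x_{i+1}·y_i):
  i=1: 4.0310·4.4670 − 0.5033·1.1026 = +17.4516 (running +17.4516)
  i=2: 0.5033·4.6646 − -2.3518·4.4670 = +12.8528 (running +30.3044)
  i=3: -2.3518·2.4566 − -3.7609·4.6646 = +11.7656 (running +42.0700)
  i=4: -3.7609·-2.2742 − -3.4907·2.4566 = +17.1283 (running +59.1983)
  i=5: -3.4907·-4.8152 − -2.6494·-2.2742 = +10.7832 (running +69.9815)
  i=6: -2.6494·-3.9839 − -0.0372·-4.8152 = +10.3757 (running +80.3573)
  i=7: -0.0372·-1.1827 − 2.4285·-3.9839 = +9.7189 (running +90.0761)
  i=8: 2.4285·1.1026 − 4.0310·-1.1827 = +7.4451 (running +97.5213)
Area = |Σ|/2 = |97.5213|/2 = 48.7606

Area at t=0.552: 48.7606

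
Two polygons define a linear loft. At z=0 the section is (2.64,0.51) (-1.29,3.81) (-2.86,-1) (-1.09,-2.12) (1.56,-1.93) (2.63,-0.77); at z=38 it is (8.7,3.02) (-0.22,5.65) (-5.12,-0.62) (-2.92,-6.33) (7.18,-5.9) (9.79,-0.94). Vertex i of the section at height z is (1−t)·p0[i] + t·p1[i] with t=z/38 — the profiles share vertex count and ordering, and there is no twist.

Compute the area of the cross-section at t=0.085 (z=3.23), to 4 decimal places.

Cross-section at t=0.085: each vertex is (1-t)·p0[i] + t·p1[i].
  v1: (1-0.085)·(2.64,0.51) + 0.085·(8.7,3.02) = (3.1551,0.7234)
  v2: (1-0.085)·(-1.29,3.81) + 0.085·(-0.22,5.65) = (-1.1990,3.9664)
  v3: (1-0.085)·(-2.86,-1) + 0.085·(-5.12,-0.62) = (-3.0521,-0.9677)
  v4: (1-0.085)·(-1.09,-2.12) + 0.085·(-2.92,-6.33) = (-1.2456,-2.4779)
  v5: (1-0.085)·(1.56,-1.93) + 0.085·(7.18,-5.9) = (2.0377,-2.2675)
  v6: (1-0.085)·(2.63,-0.77) + 0.085·(9.79,-0.94) = (3.2386,-0.7844)
Shoelace sum Σ(x_i·y_{i+1} − x_{i+1}·y_i):
  i=1: 3.1551·3.9664 − -1.1990·0.7234 = +13.3817 (running +13.3817)
  i=2: -1.1990·-0.9677 − -3.0521·3.9664 = +13.2662 (running +26.6479)
  i=3: -3.0521·-2.4779 − -1.2456·-0.9677 = +6.3573 (running +33.0052)
  i=4: -1.2456·-2.2675 − 2.0377·-2.4779 = +7.8733 (running +40.8786)
  i=5: 2.0377·-0.7844 − 3.2386·-2.2675 = +5.7449 (running +46.6234)
  i=6: 3.2386·0.7234 − 3.1551·-0.7844 = +4.8177 (running +51.4411)
Area = |Σ|/2 = |51.4411|/2 = 25.7206

Area at t=0.085: 25.7206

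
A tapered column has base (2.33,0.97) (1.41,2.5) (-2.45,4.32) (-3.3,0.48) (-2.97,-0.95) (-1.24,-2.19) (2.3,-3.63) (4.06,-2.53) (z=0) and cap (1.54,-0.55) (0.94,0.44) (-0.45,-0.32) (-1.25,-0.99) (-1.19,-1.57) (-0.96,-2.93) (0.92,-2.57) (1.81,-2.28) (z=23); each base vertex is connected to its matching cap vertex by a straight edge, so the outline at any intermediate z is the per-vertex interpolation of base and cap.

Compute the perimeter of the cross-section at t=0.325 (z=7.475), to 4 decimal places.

Perimeter at t=0.325: 18.6857

Cross-section at t=0.325: each vertex is (1-t)·p0[i] + t·p1[i].
  v1: (1-0.325)·(2.33,0.97) + 0.325·(1.54,-0.55) = (2.0733,0.4760)
  v2: (1-0.325)·(1.41,2.5) + 0.325·(0.94,0.44) = (1.2572,1.8305)
  v3: (1-0.325)·(-2.45,4.32) + 0.325·(-0.45,-0.32) = (-1.8000,2.8120)
  v4: (1-0.325)·(-3.3,0.48) + 0.325·(-1.25,-0.99) = (-2.6338,0.0023)
  v5: (1-0.325)·(-2.97,-0.95) + 0.325·(-1.19,-1.57) = (-2.3915,-1.1515)
  v6: (1-0.325)·(-1.24,-2.19) + 0.325·(-0.96,-2.93) = (-1.1490,-2.4305)
  v7: (1-0.325)·(2.3,-3.63) + 0.325·(0.92,-2.57) = (1.8515,-3.2855)
  v8: (1-0.325)·(4.06,-2.53) + 0.325·(1.81,-2.28) = (3.3287,-2.4487)
Perimeter = Σ |v_{i+1} − v_i|:
  edge 1→2: √(-0.8160² + 1.3545²) = 1.5813 (running 1.5813)
  edge 2→3: √(-3.0573² + 0.9815²) = 3.2109 (running 4.7922)
  edge 3→4: √(-0.8337² + -2.8098²) = 2.9308 (running 7.7231)
  edge 4→5: √(0.2422² + -1.1538²) = 1.1789 (running 8.9020)
  edge 5→6: √(1.2425² + -1.2790²) = 1.7832 (running 10.6851)
  edge 6→7: √(3.0005² + -0.8550²) = 3.1199 (running 13.8051)
  edge 7→8: √(1.4772² + 0.8367²) = 1.6978 (running 15.5029)
  edge 8→1: √(-1.2555² + 2.9247²) = 3.1828 (running 18.6857)
Perimeter = 18.6857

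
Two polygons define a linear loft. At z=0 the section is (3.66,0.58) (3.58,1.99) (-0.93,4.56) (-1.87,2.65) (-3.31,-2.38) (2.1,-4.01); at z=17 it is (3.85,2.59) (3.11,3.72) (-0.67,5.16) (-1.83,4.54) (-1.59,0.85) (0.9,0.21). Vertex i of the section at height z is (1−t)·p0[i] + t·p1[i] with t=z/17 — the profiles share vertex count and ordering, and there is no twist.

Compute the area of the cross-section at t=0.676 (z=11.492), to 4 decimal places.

Area at t=0.676: 24.4165

Cross-section at t=0.676: each vertex is (1-t)·p0[i] + t·p1[i].
  v1: (1-0.676)·(3.66,0.58) + 0.676·(3.85,2.59) = (3.7884,1.9388)
  v2: (1-0.676)·(3.58,1.99) + 0.676·(3.11,3.72) = (3.2623,3.1595)
  v3: (1-0.676)·(-0.93,4.56) + 0.676·(-0.67,5.16) = (-0.7542,4.9656)
  v4: (1-0.676)·(-1.87,2.65) + 0.676·(-1.83,4.54) = (-1.8430,3.9276)
  v5: (1-0.676)·(-3.31,-2.38) + 0.676·(-1.59,0.85) = (-2.1473,-0.1965)
  v6: (1-0.676)·(2.1,-4.01) + 0.676·(0.9,0.21) = (1.2888,-1.1573)
Shoelace sum Σ(x_i·y_{i+1} − x_{i+1}·y_i):
  i=1: 3.7884·3.1595 − 3.2623·1.9388 = +5.6447 (running +5.6447)
  i=2: 3.2623·4.9656 − -0.7542·3.1595 = +18.5822 (running +24.2269)
  i=3: -0.7542·3.9276 − -1.8430·4.9656 = +6.1890 (running +30.4159)
  i=4: -1.8430·-0.1965 − -2.1473·3.9276 = +8.7959 (running +39.2118)
  i=5: -2.1473·-1.1573 − 1.2888·-0.1965 = +2.7383 (running +41.9501)
  i=6: 1.2888·1.9388 − 3.7884·-1.1573 = +6.8830 (running +48.8331)
Area = |Σ|/2 = |48.8331|/2 = 24.4165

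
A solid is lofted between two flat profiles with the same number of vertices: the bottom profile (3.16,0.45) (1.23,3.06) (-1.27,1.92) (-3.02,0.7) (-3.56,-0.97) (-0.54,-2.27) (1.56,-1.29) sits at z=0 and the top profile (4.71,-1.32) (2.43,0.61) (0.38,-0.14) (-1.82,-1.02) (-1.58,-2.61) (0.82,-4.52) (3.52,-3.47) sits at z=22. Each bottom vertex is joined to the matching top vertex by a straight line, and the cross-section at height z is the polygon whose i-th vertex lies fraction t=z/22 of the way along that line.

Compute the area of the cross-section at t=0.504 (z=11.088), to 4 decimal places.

Cross-section at t=0.504: each vertex is (1-t)·p0[i] + t·p1[i].
  v1: (1-0.504)·(3.16,0.45) + 0.504·(4.71,-1.32) = (3.9412,-0.4421)
  v2: (1-0.504)·(1.23,3.06) + 0.504·(2.43,0.61) = (1.8348,1.8252)
  v3: (1-0.504)·(-1.27,1.92) + 0.504·(0.38,-0.14) = (-0.4384,0.8818)
  v4: (1-0.504)·(-3.02,0.7) + 0.504·(-1.82,-1.02) = (-2.4152,-0.1669)
  v5: (1-0.504)·(-3.56,-0.97) + 0.504·(-1.58,-2.61) = (-2.5621,-1.7966)
  v6: (1-0.504)·(-0.54,-2.27) + 0.504·(0.82,-4.52) = (0.1454,-3.4040)
  v7: (1-0.504)·(1.56,-1.29) + 0.504·(3.52,-3.47) = (2.5478,-2.3887)
Shoelace sum Σ(x_i·y_{i+1} − x_{i+1}·y_i):
  i=1: 3.9412·1.8252 − 1.8348·-0.4421 = +8.0046 (running +8.0046)
  i=2: 1.8348·0.8818 − -0.4384·1.8252 = +2.4180 (running +10.4226)
  i=3: -0.4384·-0.1669 − -2.4152·0.8818 = +2.2028 (running +12.6254)
  i=4: -2.4152·-1.7966 − -2.5621·-0.1669 = +3.9115 (running +16.5369)
  i=5: -2.5621·-3.4040 − 0.1454·-1.7966 = +8.9826 (running +25.5195)
  i=6: 0.1454·-2.3887 − 2.5478·-3.4040 = +8.3254 (running +33.8450)
  i=7: 2.5478·-0.4421 − 3.9412·-2.3887 = +8.2881 (running +42.1330)
Area = |Σ|/2 = |42.1330|/2 = 21.0665

Area at t=0.504: 21.0665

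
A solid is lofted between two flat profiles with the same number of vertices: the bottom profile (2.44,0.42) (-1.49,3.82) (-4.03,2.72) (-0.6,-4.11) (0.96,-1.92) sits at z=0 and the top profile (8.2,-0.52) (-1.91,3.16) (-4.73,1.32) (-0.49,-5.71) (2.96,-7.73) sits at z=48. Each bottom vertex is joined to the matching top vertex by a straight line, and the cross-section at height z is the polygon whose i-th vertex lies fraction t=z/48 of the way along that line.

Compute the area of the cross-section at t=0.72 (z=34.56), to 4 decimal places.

Area at t=0.72: 56.9064

Cross-section at t=0.72: each vertex is (1-t)·p0[i] + t·p1[i].
  v1: (1-0.72)·(2.44,0.42) + 0.72·(8.2,-0.52) = (6.5872,-0.2568)
  v2: (1-0.72)·(-1.49,3.82) + 0.72·(-1.91,3.16) = (-1.7924,3.3448)
  v3: (1-0.72)·(-4.03,2.72) + 0.72·(-4.73,1.32) = (-4.5340,1.7120)
  v4: (1-0.72)·(-0.6,-4.11) + 0.72·(-0.49,-5.71) = (-0.5208,-5.2620)
  v5: (1-0.72)·(0.96,-1.92) + 0.72·(2.96,-7.73) = (2.4000,-6.1032)
Shoelace sum Σ(x_i·y_{i+1} − x_{i+1}·y_i):
  i=1: 6.5872·3.3448 − -1.7924·-0.2568 = +21.5726 (running +21.5726)
  i=2: -1.7924·1.7120 − -4.5340·3.3448 = +12.0967 (running +33.6693)
  i=3: -4.5340·-5.2620 − -0.5208·1.7120 = +24.7495 (running +58.4188)
  i=4: -0.5208·-6.1032 − 2.4000·-5.2620 = +15.8073 (running +74.2262)
  i=5: 2.4000·-0.2568 − 6.5872·-6.1032 = +39.5867 (running +113.8129)
Area = |Σ|/2 = |113.8129|/2 = 56.9064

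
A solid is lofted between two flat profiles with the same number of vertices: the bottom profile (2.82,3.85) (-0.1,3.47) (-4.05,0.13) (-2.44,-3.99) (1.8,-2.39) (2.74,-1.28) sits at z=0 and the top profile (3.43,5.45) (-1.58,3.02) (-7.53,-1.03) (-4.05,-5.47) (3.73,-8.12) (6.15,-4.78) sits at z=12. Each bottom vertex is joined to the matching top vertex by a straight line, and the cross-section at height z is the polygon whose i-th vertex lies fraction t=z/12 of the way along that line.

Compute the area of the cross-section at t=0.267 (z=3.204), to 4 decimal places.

Cross-section at t=0.267: each vertex is (1-t)·p0[i] + t·p1[i].
  v1: (1-0.267)·(2.82,3.85) + 0.267·(3.43,5.45) = (2.9829,4.2772)
  v2: (1-0.267)·(-0.1,3.47) + 0.267·(-1.58,3.02) = (-0.4952,3.3498)
  v3: (1-0.267)·(-4.05,0.13) + 0.267·(-7.53,-1.03) = (-4.9792,-0.1797)
  v4: (1-0.267)·(-2.44,-3.99) + 0.267·(-4.05,-5.47) = (-2.8699,-4.3852)
  v5: (1-0.267)·(1.8,-2.39) + 0.267·(3.73,-8.12) = (2.3153,-3.9199)
  v6: (1-0.267)·(2.74,-1.28) + 0.267·(6.15,-4.78) = (3.6505,-2.2145)
Shoelace sum Σ(x_i·y_{i+1} − x_{i+1}·y_i):
  i=1: 2.9829·3.3498 − -0.4952·4.2772 = +12.1101 (running +12.1101)
  i=2: -0.4952·-0.1797 − -4.9792·3.3498 = +16.7684 (running +28.8785)
  i=3: -4.9792·-4.3852 − -2.8699·-0.1797 = +21.3186 (running +50.1971)
  i=4: -2.8699·-3.9199 − 2.3153·-4.3852 = +21.4026 (running +71.5998)
  i=5: 2.3153·-2.2145 − 3.6505·-3.9199 = +9.1823 (running +80.7820)
  i=6: 3.6505·4.2772 − 2.9829·-2.2145 = +22.2194 (running +103.0014)
Area = |Σ|/2 = |103.0014|/2 = 51.5007

Area at t=0.267: 51.5007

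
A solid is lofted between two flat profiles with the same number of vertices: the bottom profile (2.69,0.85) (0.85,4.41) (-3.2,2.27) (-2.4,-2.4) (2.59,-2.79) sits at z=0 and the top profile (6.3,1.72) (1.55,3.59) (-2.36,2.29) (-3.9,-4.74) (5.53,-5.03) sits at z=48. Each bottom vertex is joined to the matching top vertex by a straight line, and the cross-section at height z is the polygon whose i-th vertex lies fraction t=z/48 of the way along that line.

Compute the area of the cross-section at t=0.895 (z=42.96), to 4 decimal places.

Cross-section at t=0.895: each vertex is (1-t)·p0[i] + t·p1[i].
  v1: (1-0.895)·(2.69,0.85) + 0.895·(6.3,1.72) = (5.9209,1.6287)
  v2: (1-0.895)·(0.85,4.41) + 0.895·(1.55,3.59) = (1.4765,3.6761)
  v3: (1-0.895)·(-3.2,2.27) + 0.895·(-2.36,2.29) = (-2.4482,2.2879)
  v4: (1-0.895)·(-2.4,-2.4) + 0.895·(-3.9,-4.74) = (-3.7425,-4.4943)
  v5: (1-0.895)·(2.59,-2.79) + 0.895·(5.53,-5.03) = (5.2213,-4.7948)
Shoelace sum Σ(x_i·y_{i+1} − x_{i+1}·y_i):
  i=1: 5.9209·3.6761 − 1.4765·1.6287 = +19.3613 (running +19.3613)
  i=2: 1.4765·2.2879 − -2.4482·3.6761 = +12.3779 (running +31.7392)
  i=3: -2.4482·-4.4943 − -3.7425·2.2879 = +19.5654 (running +51.3046)
  i=4: -3.7425·-4.7948 − 5.2213·-4.4943 = +41.4106 (running +92.7153)
  i=5: 5.2213·1.6287 − 5.9209·-4.7948 = +36.8934 (running +129.6087)
Area = |Σ|/2 = |129.6087|/2 = 64.8043

Area at t=0.895: 64.8043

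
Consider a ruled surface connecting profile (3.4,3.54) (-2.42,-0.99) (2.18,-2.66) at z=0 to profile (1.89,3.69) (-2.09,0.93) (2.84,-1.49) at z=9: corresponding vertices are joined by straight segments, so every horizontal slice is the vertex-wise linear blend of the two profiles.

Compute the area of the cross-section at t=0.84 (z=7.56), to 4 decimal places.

Cross-section at t=0.84: each vertex is (1-t)·p0[i] + t·p1[i].
  v1: (1-0.84)·(3.4,3.54) + 0.84·(1.89,3.69) = (2.1316,3.6660)
  v2: (1-0.84)·(-2.42,-0.99) + 0.84·(-2.09,0.93) = (-2.1428,0.6228)
  v3: (1-0.84)·(2.18,-2.66) + 0.84·(2.84,-1.49) = (2.7344,-1.6772)
Shoelace sum Σ(x_i·y_{i+1} − x_{i+1}·y_i):
  i=1: 2.1316·0.6228 − -2.1428·3.6660 = +9.1831 (running +9.1831)
  i=2: -2.1428·-1.6772 − 2.7344·0.6228 = +1.8909 (running +11.0740)
  i=3: 2.7344·3.6660 − 2.1316·-1.6772 = +13.5994 (running +24.6734)
Area = |Σ|/2 = |24.6734|/2 = 12.3367

Area at t=0.84: 12.3367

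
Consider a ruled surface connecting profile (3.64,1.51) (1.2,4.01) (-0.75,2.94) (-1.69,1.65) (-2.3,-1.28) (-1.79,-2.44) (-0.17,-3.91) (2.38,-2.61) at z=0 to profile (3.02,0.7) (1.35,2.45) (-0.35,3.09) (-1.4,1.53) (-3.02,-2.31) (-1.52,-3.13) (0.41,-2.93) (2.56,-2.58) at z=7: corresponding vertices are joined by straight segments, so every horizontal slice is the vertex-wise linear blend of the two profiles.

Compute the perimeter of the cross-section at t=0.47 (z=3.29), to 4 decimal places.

Cross-section at t=0.47: each vertex is (1-t)·p0[i] + t·p1[i].
  v1: (1-0.47)·(3.64,1.51) + 0.47·(3.02,0.7) = (3.3486,1.1293)
  v2: (1-0.47)·(1.2,4.01) + 0.47·(1.35,2.45) = (1.2705,3.2768)
  v3: (1-0.47)·(-0.75,2.94) + 0.47·(-0.35,3.09) = (-0.5620,3.0105)
  v4: (1-0.47)·(-1.69,1.65) + 0.47·(-1.4,1.53) = (-1.5537,1.5936)
  v5: (1-0.47)·(-2.3,-1.28) + 0.47·(-3.02,-2.31) = (-2.6384,-1.7641)
  v6: (1-0.47)·(-1.79,-2.44) + 0.47·(-1.52,-3.13) = (-1.6631,-2.7643)
  v7: (1-0.47)·(-0.17,-3.91) + 0.47·(0.41,-2.93) = (0.1026,-3.4494)
  v8: (1-0.47)·(2.38,-2.61) + 0.47·(2.56,-2.58) = (2.4646,-2.5959)
Perimeter = Σ |v_{i+1} − v_i|:
  edge 1→2: √(-2.0781² + 2.1475²) = 2.9884 (running 2.9884)
  edge 2→3: √(-1.8325² + -0.2663²) = 1.8517 (running 4.8401)
  edge 3→4: √(-0.9917² + -1.4169²) = 1.7295 (running 6.5696)
  edge 4→5: √(-1.0847² + -3.3577²) = 3.5286 (running 10.0981)
  edge 5→6: √(0.9753² + -1.0002²) = 1.3970 (running 11.4951)
  edge 6→7: √(1.7657² + -0.6851²) = 1.8940 (running 13.3891)
  edge 7→8: √(2.3620² + 0.8535²) = 2.5115 (running 15.9006)
  edge 8→1: √(0.8840² + 3.7252²) = 3.8287 (running 19.7292)
Perimeter = 19.7292

Perimeter at t=0.47: 19.7292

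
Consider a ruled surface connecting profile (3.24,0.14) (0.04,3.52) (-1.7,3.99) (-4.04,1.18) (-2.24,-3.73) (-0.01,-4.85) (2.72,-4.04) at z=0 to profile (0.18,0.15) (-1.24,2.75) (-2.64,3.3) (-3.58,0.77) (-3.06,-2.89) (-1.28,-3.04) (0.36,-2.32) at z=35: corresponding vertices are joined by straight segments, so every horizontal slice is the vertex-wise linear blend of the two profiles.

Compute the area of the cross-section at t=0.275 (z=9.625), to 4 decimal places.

Cross-section at t=0.275: each vertex is (1-t)·p0[i] + t·p1[i].
  v1: (1-0.275)·(3.24,0.14) + 0.275·(0.18,0.15) = (2.3985,0.1428)
  v2: (1-0.275)·(0.04,3.52) + 0.275·(-1.24,2.75) = (-0.3120,3.3083)
  v3: (1-0.275)·(-1.7,3.99) + 0.275·(-2.64,3.3) = (-1.9585,3.8003)
  v4: (1-0.275)·(-4.04,1.18) + 0.275·(-3.58,0.77) = (-3.9135,1.0673)
  v5: (1-0.275)·(-2.24,-3.73) + 0.275·(-3.06,-2.89) = (-2.4655,-3.4990)
  v6: (1-0.275)·(-0.01,-4.85) + 0.275·(-1.28,-3.04) = (-0.3593,-4.3522)
  v7: (1-0.275)·(2.72,-4.04) + 0.275·(0.36,-2.32) = (2.0710,-3.5670)
Shoelace sum Σ(x_i·y_{i+1} − x_{i+1}·y_i):
  i=1: 2.3985·3.3083 − -0.3120·0.1428 = +7.9794 (running +7.9794)
  i=2: -0.3120·3.8003 − -1.9585·3.3083 = +5.2935 (running +13.2729)
  i=3: -1.9585·1.0673 − -3.9135·3.8003 = +12.7821 (running +26.0550)
  i=4: -3.9135·-3.4990 − -2.4655·1.0673 = +16.3246 (running +42.3796)
  i=5: -2.4655·-4.3522 − -0.3593·-3.4990 = +9.4735 (running +51.8531)
  i=6: -0.3593·-3.5670 − 2.0710·-4.3522 = +10.2950 (running +62.1480)
  i=7: 2.0710·0.1428 − 2.3985·-3.5670 = +8.8511 (running +70.9991)
Area = |Σ|/2 = |70.9991|/2 = 35.4996

Area at t=0.275: 35.4996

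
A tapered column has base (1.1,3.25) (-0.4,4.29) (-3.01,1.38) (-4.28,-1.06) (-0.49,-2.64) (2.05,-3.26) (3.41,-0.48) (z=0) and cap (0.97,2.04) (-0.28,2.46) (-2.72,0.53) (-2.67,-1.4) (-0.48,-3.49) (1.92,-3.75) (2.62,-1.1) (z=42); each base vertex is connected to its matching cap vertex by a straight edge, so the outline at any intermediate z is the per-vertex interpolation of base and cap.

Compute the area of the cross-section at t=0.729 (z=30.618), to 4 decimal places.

Cross-section at t=0.729: each vertex is (1-t)·p0[i] + t·p1[i].
  v1: (1-0.729)·(1.1,3.25) + 0.729·(0.97,2.04) = (1.0052,2.3679)
  v2: (1-0.729)·(-0.4,4.29) + 0.729·(-0.28,2.46) = (-0.3125,2.9559)
  v3: (1-0.729)·(-3.01,1.38) + 0.729·(-2.72,0.53) = (-2.7986,0.7603)
  v4: (1-0.729)·(-4.28,-1.06) + 0.729·(-2.67,-1.4) = (-3.1063,-1.3079)
  v5: (1-0.729)·(-0.49,-2.64) + 0.729·(-0.48,-3.49) = (-0.4827,-3.2597)
  v6: (1-0.729)·(2.05,-3.26) + 0.729·(1.92,-3.75) = (1.9552,-3.6172)
  v7: (1-0.729)·(3.41,-0.48) + 0.729·(2.62,-1.1) = (2.8341,-0.9320)
Shoelace sum Σ(x_i·y_{i+1} − x_{i+1}·y_i):
  i=1: 1.0052·2.9559 − -0.3125·2.3679 = +3.7114 (running +3.7114)
  i=2: -0.3125·0.7603 − -2.7986·2.9559 = +8.0348 (running +11.7462)
  i=3: -2.7986·-1.3079 − -3.1063·0.7603 = +6.0220 (running +17.7683)
  i=4: -3.1063·-3.2597 − -0.4827·-1.3079 = +9.4942 (running +27.2624)
  i=5: -0.4827·-3.6172 − 1.9552·-3.2597 = +8.1194 (running +35.3819)
  i=6: 1.9552·-0.9320 − 2.8341·-3.6172 = +8.4293 (running +43.8111)
  i=7: 2.8341·2.3679 − 1.0052·-0.9320 = +7.6477 (running +51.4588)
Area = |Σ|/2 = |51.4588|/2 = 25.7294

Area at t=0.729: 25.7294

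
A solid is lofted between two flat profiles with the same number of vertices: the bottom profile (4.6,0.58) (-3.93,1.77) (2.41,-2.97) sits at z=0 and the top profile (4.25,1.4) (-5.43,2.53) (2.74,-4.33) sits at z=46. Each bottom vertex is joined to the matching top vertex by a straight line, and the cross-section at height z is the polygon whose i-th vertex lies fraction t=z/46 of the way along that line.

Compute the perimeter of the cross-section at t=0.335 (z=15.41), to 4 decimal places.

Cross-section at t=0.335: each vertex is (1-t)·p0[i] + t·p1[i].
  v1: (1-0.335)·(4.6,0.58) + 0.335·(4.25,1.4) = (4.4827,0.8547)
  v2: (1-0.335)·(-3.93,1.77) + 0.335·(-5.43,2.53) = (-4.4325,2.0246)
  v3: (1-0.335)·(2.41,-2.97) + 0.335·(2.74,-4.33) = (2.5206,-3.4256)
Perimeter = Σ |v_{i+1} − v_i|:
  edge 1→2: √(-8.9153² + 1.1699²) = 8.9917 (running 8.9917)
  edge 2→3: √(6.9531² + -5.4502²) = 8.8346 (running 17.8262)
  edge 3→1: √(1.9622² + 4.2803²) = 4.7086 (running 22.5349)
Perimeter = 22.5349

Perimeter at t=0.335: 22.5349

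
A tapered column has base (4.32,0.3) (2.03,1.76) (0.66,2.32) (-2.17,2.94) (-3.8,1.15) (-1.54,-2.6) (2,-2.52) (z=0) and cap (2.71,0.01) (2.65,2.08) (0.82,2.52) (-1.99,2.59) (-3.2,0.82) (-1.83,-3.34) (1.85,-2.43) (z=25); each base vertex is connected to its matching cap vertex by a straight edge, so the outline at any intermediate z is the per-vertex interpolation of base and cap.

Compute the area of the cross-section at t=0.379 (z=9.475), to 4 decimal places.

Area at t=0.379: 28.4126

Cross-section at t=0.379: each vertex is (1-t)·p0[i] + t·p1[i].
  v1: (1-0.379)·(4.32,0.3) + 0.379·(2.71,0.01) = (3.7098,0.1901)
  v2: (1-0.379)·(2.03,1.76) + 0.379·(2.65,2.08) = (2.2650,1.8813)
  v3: (1-0.379)·(0.66,2.32) + 0.379·(0.82,2.52) = (0.7206,2.3958)
  v4: (1-0.379)·(-2.17,2.94) + 0.379·(-1.99,2.59) = (-2.1018,2.8074)
  v5: (1-0.379)·(-3.8,1.15) + 0.379·(-3.2,0.82) = (-3.5726,1.0249)
  v6: (1-0.379)·(-1.54,-2.6) + 0.379·(-1.83,-3.34) = (-1.6499,-2.8805)
  v7: (1-0.379)·(2,-2.52) + 0.379·(1.85,-2.43) = (1.9432,-2.4859)
Shoelace sum Σ(x_i·y_{i+1} − x_{i+1}·y_i):
  i=1: 3.7098·1.8813 − 2.2650·0.1901 = +6.5486 (running +6.5486)
  i=2: 2.2650·2.3958 − 0.7206·1.8813 = +4.0707 (running +10.6194)
  i=3: 0.7206·2.8074 − -2.1018·2.3958 = +7.0585 (running +17.6779)
  i=4: -2.1018·1.0249 − -3.5726·2.8074 = +7.8754 (running +25.5532)
  i=5: -3.5726·-2.8805 − -1.6499·1.0249 = +11.9818 (running +37.5350)
  i=6: -1.6499·-2.4859 − 1.9432·-2.8805 = +9.6987 (running +47.2337)
  i=7: 1.9432·0.1901 − 3.7098·-2.4859 = +9.5916 (running +56.8252)
Area = |Σ|/2 = |56.8252|/2 = 28.4126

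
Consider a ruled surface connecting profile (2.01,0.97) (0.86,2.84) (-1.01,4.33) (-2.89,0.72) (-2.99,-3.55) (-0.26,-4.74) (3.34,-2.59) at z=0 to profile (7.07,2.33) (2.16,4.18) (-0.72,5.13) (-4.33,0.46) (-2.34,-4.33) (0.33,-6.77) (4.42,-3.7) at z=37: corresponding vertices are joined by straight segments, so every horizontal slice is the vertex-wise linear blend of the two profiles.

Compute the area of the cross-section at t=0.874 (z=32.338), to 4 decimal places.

Cross-section at t=0.874: each vertex is (1-t)·p0[i] + t·p1[i].
  v1: (1-0.874)·(2.01,0.97) + 0.874·(7.07,2.33) = (6.4324,2.1586)
  v2: (1-0.874)·(0.86,2.84) + 0.874·(2.16,4.18) = (1.9962,4.0112)
  v3: (1-0.874)·(-1.01,4.33) + 0.874·(-0.72,5.13) = (-0.7565,5.0292)
  v4: (1-0.874)·(-2.89,0.72) + 0.874·(-4.33,0.46) = (-4.1486,0.4928)
  v5: (1-0.874)·(-2.99,-3.55) + 0.874·(-2.34,-4.33) = (-2.4219,-4.2317)
  v6: (1-0.874)·(-0.26,-4.74) + 0.874·(0.33,-6.77) = (0.2557,-6.5142)
  v7: (1-0.874)·(3.34,-2.59) + 0.874·(4.42,-3.7) = (4.2839,-3.5601)
Shoelace sum Σ(x_i·y_{i+1} − x_{i+1}·y_i):
  i=1: 6.4324·4.0112 − 1.9962·2.1586 = +21.4925 (running +21.4925)
  i=2: 1.9962·5.0292 − -0.7565·4.0112 = +13.0739 (running +34.5664)
  i=3: -0.7565·0.4928 − -4.1486·5.0292 = +20.4911 (running +55.0575)
  i=4: -4.1486·-4.2317 − -2.4219·0.4928 = +18.7490 (running +73.8065)
  i=5: -2.4219·-6.5142 − 0.2557·-4.2317 = +16.8587 (running +90.6651)
  i=6: 0.2557·-3.5601 − 4.2839·-6.5142 = +26.9962 (running +117.6613)
  i=7: 4.2839·2.1586 − 6.4324·-3.5601 = +32.1478 (running +149.8092)
Area = |Σ|/2 = |149.8092|/2 = 74.9046

Area at t=0.874: 74.9046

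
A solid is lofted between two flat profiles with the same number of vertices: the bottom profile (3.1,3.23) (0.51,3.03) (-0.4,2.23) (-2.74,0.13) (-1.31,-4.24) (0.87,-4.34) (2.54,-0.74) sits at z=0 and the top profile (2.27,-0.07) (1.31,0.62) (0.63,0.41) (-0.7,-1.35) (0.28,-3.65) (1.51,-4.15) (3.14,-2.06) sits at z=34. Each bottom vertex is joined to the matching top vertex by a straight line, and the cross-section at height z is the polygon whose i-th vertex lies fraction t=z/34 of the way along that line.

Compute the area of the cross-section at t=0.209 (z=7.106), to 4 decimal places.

Cross-section at t=0.209: each vertex is (1-t)·p0[i] + t·p1[i].
  v1: (1-0.209)·(3.1,3.23) + 0.209·(2.27,-0.07) = (2.9265,2.5403)
  v2: (1-0.209)·(0.51,3.03) + 0.209·(1.31,0.62) = (0.6772,2.5263)
  v3: (1-0.209)·(-0.4,2.23) + 0.209·(0.63,0.41) = (-0.1847,1.8496)
  v4: (1-0.209)·(-2.74,0.13) + 0.209·(-0.7,-1.35) = (-2.3136,-0.1793)
  v5: (1-0.209)·(-1.31,-4.24) + 0.209·(0.28,-3.65) = (-0.9777,-4.1167)
  v6: (1-0.209)·(0.87,-4.34) + 0.209·(1.51,-4.15) = (1.0038,-4.3003)
  v7: (1-0.209)·(2.54,-0.74) + 0.209·(3.14,-2.06) = (2.6654,-1.0159)
Shoelace sum Σ(x_i·y_{i+1} − x_{i+1}·y_i):
  i=1: 2.9265·2.5263 − 0.6772·2.5403 = +5.6730 (running +5.6730)
  i=2: 0.6772·1.8496 − -0.1847·2.5263 = +1.7192 (running +7.3923)
  i=3: -0.1847·-0.1793 − -2.3136·1.8496 = +4.3125 (running +11.7048)
  i=4: -2.3136·-4.1167 − -0.9777·-0.1793 = +9.3492 (running +21.0540)
  i=5: -0.9777·-4.3003 − 1.0038·-4.1167 = +8.3365 (running +29.3905)
  i=6: 1.0038·-1.0159 − 2.6654·-4.3003 = +10.4423 (running +39.8328)
  i=7: 2.6654·2.5403 − 2.9265·-1.0159 = +9.7439 (running +49.5767)
Area = |Σ|/2 = |49.5767|/2 = 24.7884

Area at t=0.209: 24.7884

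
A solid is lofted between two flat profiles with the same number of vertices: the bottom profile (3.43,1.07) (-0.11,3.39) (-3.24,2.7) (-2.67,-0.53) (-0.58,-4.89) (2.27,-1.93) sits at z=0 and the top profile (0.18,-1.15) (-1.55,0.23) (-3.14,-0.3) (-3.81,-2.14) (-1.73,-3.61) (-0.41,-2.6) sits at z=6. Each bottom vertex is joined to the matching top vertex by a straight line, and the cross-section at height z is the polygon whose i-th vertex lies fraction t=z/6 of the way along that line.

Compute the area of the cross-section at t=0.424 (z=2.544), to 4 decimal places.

Cross-section at t=0.424: each vertex is (1-t)·p0[i] + t·p1[i].
  v1: (1-0.424)·(3.43,1.07) + 0.424·(0.18,-1.15) = (2.0520,0.1287)
  v2: (1-0.424)·(-0.11,3.39) + 0.424·(-1.55,0.23) = (-0.7206,2.0502)
  v3: (1-0.424)·(-3.24,2.7) + 0.424·(-3.14,-0.3) = (-3.1976,1.4280)
  v4: (1-0.424)·(-2.67,-0.53) + 0.424·(-3.81,-2.14) = (-3.1534,-1.2126)
  v5: (1-0.424)·(-0.58,-4.89) + 0.424·(-1.73,-3.61) = (-1.0676,-4.3473)
  v6: (1-0.424)·(2.27,-1.93) + 0.424·(-0.41,-2.6) = (1.1337,-2.2141)
Shoelace sum Σ(x_i·y_{i+1} − x_{i+1}·y_i):
  i=1: 2.0520·2.0502 − -0.7206·0.1287 = +4.2997 (running +4.2997)
  i=2: -0.7206·1.4280 − -3.1976·2.0502 = +5.5266 (running +9.8263)
  i=3: -3.1976·-1.2126 − -3.1534·1.4280 = +8.3805 (running +18.2068)
  i=4: -3.1534·-4.3473 − -1.0676·-1.2126 = +12.4139 (running +30.6208)
  i=5: -1.0676·-2.2141 − 1.1337·-4.3473 = +7.2922 (running +37.9129)
  i=6: 1.1337·0.1287 − 2.0520·-2.2141 = +4.6892 (running +42.6022)
Area = |Σ|/2 = |42.6022|/2 = 21.3011

Area at t=0.424: 21.3011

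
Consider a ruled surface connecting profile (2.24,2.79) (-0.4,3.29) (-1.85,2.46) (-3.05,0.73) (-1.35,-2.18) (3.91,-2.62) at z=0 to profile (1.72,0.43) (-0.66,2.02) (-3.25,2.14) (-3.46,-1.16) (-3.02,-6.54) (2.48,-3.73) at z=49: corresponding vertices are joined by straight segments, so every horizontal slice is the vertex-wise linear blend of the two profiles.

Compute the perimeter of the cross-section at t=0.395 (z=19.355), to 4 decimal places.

Cross-section at t=0.395: each vertex is (1-t)·p0[i] + t·p1[i].
  v1: (1-0.395)·(2.24,2.79) + 0.395·(1.72,0.43) = (2.0346,1.8578)
  v2: (1-0.395)·(-0.4,3.29) + 0.395·(-0.66,2.02) = (-0.5027,2.7884)
  v3: (1-0.395)·(-1.85,2.46) + 0.395·(-3.25,2.14) = (-2.4030,2.3336)
  v4: (1-0.395)·(-3.05,0.73) + 0.395·(-3.46,-1.16) = (-3.2119,-0.0166)
  v5: (1-0.395)·(-1.35,-2.18) + 0.395·(-3.02,-6.54) = (-2.0097,-3.9022)
  v6: (1-0.395)·(3.91,-2.62) + 0.395·(2.48,-3.73) = (3.3451,-3.0585)
Perimeter = Σ |v_{i+1} − v_i|:
  edge 1→2: √(-2.5373² + 0.9306²) = 2.7026 (running 2.7026)
  edge 2→3: √(-1.9003² + -0.4548²) = 1.9540 (running 4.6565)
  edge 3→4: √(-0.8089² + -2.3502²) = 2.4855 (running 7.1420)
  edge 4→5: √(1.2023² + -3.8856²) = 4.0674 (running 11.2094)
  edge 5→6: √(5.3548² + 0.8437²) = 5.4209 (running 16.6303)
  edge 6→1: √(-1.3105² + 4.9162²) = 5.0879 (running 21.7182)
Perimeter = 21.7182

Perimeter at t=0.395: 21.7182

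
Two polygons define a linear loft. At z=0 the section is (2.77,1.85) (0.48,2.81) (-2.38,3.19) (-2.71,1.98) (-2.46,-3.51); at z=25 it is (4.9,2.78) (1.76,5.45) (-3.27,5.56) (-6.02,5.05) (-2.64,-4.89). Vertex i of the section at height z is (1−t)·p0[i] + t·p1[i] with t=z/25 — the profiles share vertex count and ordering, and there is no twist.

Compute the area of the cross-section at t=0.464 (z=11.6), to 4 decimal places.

Cross-section at t=0.464: each vertex is (1-t)·p0[i] + t·p1[i].
  v1: (1-0.464)·(2.77,1.85) + 0.464·(4.9,2.78) = (3.7583,2.2815)
  v2: (1-0.464)·(0.48,2.81) + 0.464·(1.76,5.45) = (1.0739,4.0350)
  v3: (1-0.464)·(-2.38,3.19) + 0.464·(-3.27,5.56) = (-2.7930,4.2897)
  v4: (1-0.464)·(-2.71,1.98) + 0.464·(-6.02,5.05) = (-4.2458,3.4045)
  v5: (1-0.464)·(-2.46,-3.51) + 0.464·(-2.64,-4.89) = (-2.5435,-4.1503)
Shoelace sum Σ(x_i·y_{i+1} − x_{i+1}·y_i):
  i=1: 3.7583·4.0350 − 1.0739·2.2815 = +12.7145 (running +12.7145)
  i=2: 1.0739·4.2897 − -2.7930·4.0350 = +15.8763 (running +28.5908)
  i=3: -2.7930·3.4045 − -4.2458·4.2897 = +8.7047 (running +37.2955)
  i=4: -4.2458·-4.1503 − -2.5435·3.4045 = +26.2810 (running +63.5764)
  i=5: -2.5435·2.2815 − 3.7583·-4.1503 = +9.7951 (running +73.3716)
Area = |Σ|/2 = |73.3716|/2 = 36.6858

Area at t=0.464: 36.6858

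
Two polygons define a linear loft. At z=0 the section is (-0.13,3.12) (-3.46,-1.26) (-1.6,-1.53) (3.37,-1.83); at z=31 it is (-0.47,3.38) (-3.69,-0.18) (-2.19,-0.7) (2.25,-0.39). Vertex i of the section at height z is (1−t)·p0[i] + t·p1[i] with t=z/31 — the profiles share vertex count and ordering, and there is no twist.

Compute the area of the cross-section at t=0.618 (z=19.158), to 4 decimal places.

Area at t=0.618: 13.7771

Cross-section at t=0.618: each vertex is (1-t)·p0[i] + t·p1[i].
  v1: (1-0.618)·(-0.13,3.12) + 0.618·(-0.47,3.38) = (-0.3401,3.2807)
  v2: (1-0.618)·(-3.46,-1.26) + 0.618·(-3.69,-0.18) = (-3.6021,-0.5926)
  v3: (1-0.618)·(-1.6,-1.53) + 0.618·(-2.19,-0.7) = (-1.9646,-1.0171)
  v4: (1-0.618)·(3.37,-1.83) + 0.618·(2.25,-0.39) = (2.6778,-0.9401)
Shoelace sum Σ(x_i·y_{i+1} − x_{i+1}·y_i):
  i=1: -0.3401·-0.5926 − -3.6021·3.2807 = +12.0190 (running +12.0190)
  i=2: -3.6021·-1.0171 − -1.9646·-0.5926 = +2.4994 (running +14.5184)
  i=3: -1.9646·-0.9401 − 2.6778·-1.0171 = +4.5704 (running +19.0889)
  i=4: 2.6778·3.2807 − -0.3401·-0.9401 = +8.4654 (running +27.5543)
Area = |Σ|/2 = |27.5543|/2 = 13.7771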